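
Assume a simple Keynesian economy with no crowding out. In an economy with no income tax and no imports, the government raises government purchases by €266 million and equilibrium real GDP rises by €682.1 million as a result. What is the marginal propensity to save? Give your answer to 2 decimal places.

0.39

Implied spending multiplier k = ΔY/ΔG = 682.1/266 ≈ 2.5643.
Since k = 1/(1 − MPC), MPC = 1 − 1/k = 1 − ΔG/ΔY = 1 − 266/682.1 ≈ 0.61.
MPS = 1 − MPC = 0.39.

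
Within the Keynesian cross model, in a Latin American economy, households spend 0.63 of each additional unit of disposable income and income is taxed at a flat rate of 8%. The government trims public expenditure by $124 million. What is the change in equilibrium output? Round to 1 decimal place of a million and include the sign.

Government-spending multiplier = 1/(1 − c(1−t)) = 1/(1 − 0.63×0.92) = 1/0.4204 ≈ 2.379.
ΔY = k × ΔG = (−$124 million) / 0.4204 ≈ −$295 million.

−$295.0 million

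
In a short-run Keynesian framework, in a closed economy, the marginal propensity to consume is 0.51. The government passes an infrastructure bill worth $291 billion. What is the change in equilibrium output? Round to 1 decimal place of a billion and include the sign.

Spending multiplier = 1/(1 − MPC) = 1/(1 − 0.51) = 1/0.49 ≈ 2.041.
ΔY = k × ΔG = (+$291 billion) / 0.49 ≈ +$593.9 billion.

+$593.9 billion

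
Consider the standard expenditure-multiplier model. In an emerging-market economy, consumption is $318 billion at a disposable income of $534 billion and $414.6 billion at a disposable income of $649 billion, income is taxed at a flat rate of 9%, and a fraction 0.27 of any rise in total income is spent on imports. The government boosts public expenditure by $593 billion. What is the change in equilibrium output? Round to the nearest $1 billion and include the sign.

MPC = ΔC/ΔYd = (414.6 − 318)/(649 − 534) = 96.6/115 = 0.84.
Government-spending multiplier = 1/(1 − c(1−t) + m) = 1/(1 − 0.84×0.91 + 0.27) = 1/0.5056 ≈ 1.978.
ΔY = k × ΔG = (+$593 billion) / 0.5056 ≈ +$1,173 billion.

+$1,173 billion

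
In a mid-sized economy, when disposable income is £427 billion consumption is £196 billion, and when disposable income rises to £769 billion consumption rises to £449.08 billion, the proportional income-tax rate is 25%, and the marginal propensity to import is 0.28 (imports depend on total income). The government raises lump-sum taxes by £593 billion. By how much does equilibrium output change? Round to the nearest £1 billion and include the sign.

MPC = ΔC/ΔYd = (449.08 − 196)/(769 − 427) = 253.08/342 = 0.74.
A lump-sum tax change of +£593 billion shifts disposable income by −£593 billion; first-round consumption changes by −c × ΔT = −0.74 × (+£593 billion) = −£438.82 billion.
Expenditure multiplier = 1/(1 − c(1−t) + m) = 1/(1 − 0.74×0.75 + 0.28) = 1/0.725 ≈ 1.379.
The tax multiplier is −c × k ≈ −1.021, so ΔY = k × (−c·ΔT) = (−£438.82 billion) / 0.725 ≈ −£605 billion.

−£605 billion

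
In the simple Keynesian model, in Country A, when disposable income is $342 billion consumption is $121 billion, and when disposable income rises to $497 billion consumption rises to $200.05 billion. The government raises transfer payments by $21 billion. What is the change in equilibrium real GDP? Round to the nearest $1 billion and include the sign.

MPC = ΔC/ΔYd = (200.05 − 121)/(497 − 342) = 79.05/155 = 0.51.
The transfer change shifts disposable income by +$21 billion, so first-round consumption changes by c·ΔTR = 0.51 × (+$21 billion) = +$10.71 billion.
Expenditure multiplier = 1/(1 − MPC) = 1/(1 − 0.51) = 1/0.49 ≈ 2.041.
The transfer multiplier is c × k ≈ 1.041, so ΔY = k × (c·ΔTR) = (+$10.71 billion) / 0.49 ≈ +$22 billion.

+$22 billion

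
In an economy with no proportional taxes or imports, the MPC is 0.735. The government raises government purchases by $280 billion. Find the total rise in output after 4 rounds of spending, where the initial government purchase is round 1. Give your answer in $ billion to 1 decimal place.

Round 1 adds ΔG = $280 billion; each later round is MPC = 0.735 times the previous.
After 4 rounds: 280 + 205.8 + 151.263 + 111.178305 = ΔG·(1 − c^4)/(1 − c) = 280 × (1 − 0.291843050625)/0.265 ≈ $748.2 billion.

$748.2 billion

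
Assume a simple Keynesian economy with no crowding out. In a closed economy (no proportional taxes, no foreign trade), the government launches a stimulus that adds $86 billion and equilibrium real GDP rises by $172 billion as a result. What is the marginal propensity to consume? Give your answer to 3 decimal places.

0.500

Implied spending multiplier k = ΔY/ΔG = 172/86 = 2.
Since k = 1/(1 − MPC), MPC = 1 − 1/k = 1 − ΔG/ΔY = 1 − 86/172 = 0.500.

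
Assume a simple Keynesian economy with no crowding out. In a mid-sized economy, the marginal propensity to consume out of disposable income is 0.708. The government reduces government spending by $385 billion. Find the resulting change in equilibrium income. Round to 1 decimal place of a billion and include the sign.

Government-spending multiplier = 1/(1 − MPC) = 1/(1 − 0.708) = 1/0.292 ≈ 3.425.
ΔY = k × ΔG = (−$385 billion) / 0.292 ≈ −$1,318.5 billion.

−$1,318.5 billion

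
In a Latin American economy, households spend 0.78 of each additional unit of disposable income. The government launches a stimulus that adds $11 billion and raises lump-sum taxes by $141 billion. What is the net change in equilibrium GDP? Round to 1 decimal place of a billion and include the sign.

−$449.9 billion

Expenditure multiplier = 1/(1 − MPC) = 1/(1 − 0.78) = 1/0.22 ≈ 4.545.
ΔG contributes k·ΔG = (+$11 billion) / 0.22 = +$50 billion.
ΔT of +$141 billion changes first-round spending by −c·ΔT = −$109.98 billion, contributing k·(−c·ΔT) = (−$109.98 billion) / 0.22 ≈ −$499.9 billion.
Net ΔY = k(ΔG − c·ΔT) = (−$98.98 billion) / 0.22 ≈ −$449.9 billion.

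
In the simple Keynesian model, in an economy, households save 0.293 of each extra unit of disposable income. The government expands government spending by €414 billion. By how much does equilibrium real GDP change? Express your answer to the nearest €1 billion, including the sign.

+€1,413 billion

MPC = 1 − MPS = 1 − 0.293 = 0.707.
Government-spending multiplier = 1/(1 − MPC) = 1/(1 − 0.707) = 1/0.293 ≈ 3.413.
ΔY = k × ΔG = (+€414 billion) / 0.293 ≈ +€1,413 billion.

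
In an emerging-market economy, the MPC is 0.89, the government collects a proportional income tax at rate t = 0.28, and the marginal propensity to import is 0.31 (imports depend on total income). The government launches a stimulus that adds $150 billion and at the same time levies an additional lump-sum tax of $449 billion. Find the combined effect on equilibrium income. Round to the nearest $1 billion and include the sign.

Expenditure multiplier = 1/(1 − c(1−t) + m) = 1/(1 − 0.89×0.72 + 0.31) = 1/0.6692 ≈ 1.494.
ΔG contributes k·ΔG = (+$150 billion) / 0.6692 ≈ +$224.1 billion.
ΔT of +$449 billion changes first-round spending by −c·ΔT = −$399.61 billion, contributing k·(−c·ΔT) = (−$399.61 billion) / 0.6692 ≈ −$597.1 billion.
Net ΔY = k(ΔG − c·ΔT) = (−$249.61 billion) / 0.6692 ≈ −$373 billion.

−$373 billion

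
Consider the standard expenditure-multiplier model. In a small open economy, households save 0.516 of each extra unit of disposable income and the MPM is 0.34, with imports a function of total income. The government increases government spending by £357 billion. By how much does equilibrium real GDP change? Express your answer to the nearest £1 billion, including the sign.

+£417 billion

MPC = 1 − MPS = 1 − 0.516 = 0.484.
Expenditure multiplier = 1/(1 − c + m) = 1/(1 − 0.484 + 0.34) = 1/0.856 ≈ 1.168.
ΔY = k × ΔG = (+£357 billion) / 0.856 ≈ +£417 billion.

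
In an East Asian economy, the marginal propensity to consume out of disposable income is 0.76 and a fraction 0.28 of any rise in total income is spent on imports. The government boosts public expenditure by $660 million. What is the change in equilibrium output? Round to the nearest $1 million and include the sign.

Expenditure multiplier = 1/(1 − c + m) = 1/(1 − 0.76 + 0.28) = 1/0.52 ≈ 1.923.
ΔY = k × ΔG = (+$660 million) / 0.52 ≈ +$1,269 million.

+$1,269 million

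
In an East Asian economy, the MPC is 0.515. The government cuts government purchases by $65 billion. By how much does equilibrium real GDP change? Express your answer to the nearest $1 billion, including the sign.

Spending multiplier = 1/(1 − MPC) = 1/(1 − 0.515) = 1/0.485 ≈ 2.062.
ΔY = k × ΔG = (−$65 billion) / 0.485 ≈ −$134 billion.

−$134 billion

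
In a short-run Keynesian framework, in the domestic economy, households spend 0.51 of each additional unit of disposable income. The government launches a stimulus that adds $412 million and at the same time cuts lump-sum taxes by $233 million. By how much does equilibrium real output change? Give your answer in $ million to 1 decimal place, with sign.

+$1,083.3 million

Expenditure multiplier = 1/(1 − MPC) = 1/(1 − 0.51) = 1/0.49 ≈ 2.041.
ΔG contributes k·ΔG = (+$412 million) / 0.49 ≈ +$840.8 million.
ΔT of −$233 million changes first-round spending by −c·ΔT = +$118.83 million, contributing k·(−c·ΔT) = (+$118.83 million) / 0.49 ≈ +$242.5 million.
Net ΔY = k(ΔG − c·ΔT) = (+$530.83 million) / 0.49 ≈ +$1,083.3 million.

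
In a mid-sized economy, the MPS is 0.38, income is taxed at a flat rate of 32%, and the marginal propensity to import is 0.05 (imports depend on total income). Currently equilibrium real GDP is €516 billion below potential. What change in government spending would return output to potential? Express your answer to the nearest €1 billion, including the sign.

MPC = 1 − MPS = 1 − 0.38 = 0.62.
Spending multiplier = 1/(1 − c(1−t) + m) = 1/(1 − 0.62×0.68 + 0.05) = 1/0.6284 ≈ 1.591.
Need ΔY = +€516 billion, so ΔG = ΔY/k = (+€516 billion) × 0.6284 ≈ +€324 billion.
The government should increase government spending by €324 billion.

+€324 billion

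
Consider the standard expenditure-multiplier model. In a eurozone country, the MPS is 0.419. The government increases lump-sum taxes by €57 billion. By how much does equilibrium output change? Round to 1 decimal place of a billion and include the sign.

MPC = 1 − MPS = 1 − 0.419 = 0.581.
A lump-sum tax change of +€57 billion shifts disposable income by −€57 billion; first-round consumption changes by −c × ΔT = −0.581 × (+€57 billion) = −€33.117 billion.
Expenditure multiplier = 1/(1 − MPC) = 1/(1 − 0.581) = 1/0.419 ≈ 2.387.
The tax multiplier is −c × k ≈ −1.387, so ΔY = k × (−c·ΔT) = (−€33.117 billion) / 0.419 ≈ −€79 billion.

−€79.0 billion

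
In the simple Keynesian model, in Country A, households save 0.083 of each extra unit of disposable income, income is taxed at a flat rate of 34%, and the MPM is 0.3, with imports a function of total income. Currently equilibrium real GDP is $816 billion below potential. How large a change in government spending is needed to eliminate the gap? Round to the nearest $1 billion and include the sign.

+$567 billion

MPC = 1 − MPS = 1 − 0.083 = 0.917.
Spending multiplier = 1/(1 − c(1−t) + m) = 1/(1 − 0.917×0.66 + 0.3) = 1/0.69478 ≈ 1.439.
Need ΔY = +$816 billion, so ΔG = ΔY/k = (+$816 billion) × 0.69478 ≈ +$567 billion.
The government should increase government spending by $567 billion.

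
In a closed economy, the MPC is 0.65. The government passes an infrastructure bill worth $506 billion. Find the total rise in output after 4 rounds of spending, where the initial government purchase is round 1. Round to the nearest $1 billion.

Round 1 adds ΔG = $506 billion; each later round is MPC = 0.65 times the previous.
After 4 rounds: 506 + 328.9 + 213.785 + 138.96025 = ΔG·(1 − c^4)/(1 − c) = 506 × (1 − 0.17850625)/0.35 ≈ $1,188 billion.

$1,188 billion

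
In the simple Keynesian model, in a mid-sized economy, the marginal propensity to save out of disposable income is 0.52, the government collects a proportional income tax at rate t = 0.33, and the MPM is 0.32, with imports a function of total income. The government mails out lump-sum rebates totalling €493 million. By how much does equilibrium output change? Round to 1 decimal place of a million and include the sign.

+€237.0 million

MPC = 1 − MPS = 1 − 0.52 = 0.48.
A lump-sum tax change of −€493 million shifts disposable income by +€493 million; first-round consumption changes by −c × ΔT = −0.48 × (−€493 million) = +€236.64 million.
Expenditure multiplier = 1/(1 − c(1−t) + m) = 1/(1 − 0.48×0.67 + 0.32) = 1/0.9984 ≈ 1.002.
The tax multiplier is −c × k ≈ −0.481, so ΔY = k × (−c·ΔT) = (+€236.64 million) / 0.9984 ≈ +€237 million.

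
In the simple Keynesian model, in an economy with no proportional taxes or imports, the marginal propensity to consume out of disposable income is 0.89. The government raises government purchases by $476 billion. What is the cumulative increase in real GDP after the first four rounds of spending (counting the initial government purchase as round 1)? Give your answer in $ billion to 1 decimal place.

$1,612.2 billion

Round 1 adds ΔG = $476 billion; each later round is MPC = 0.89 times the previous.
After 4 rounds: 476 + 423.64 + 377.0396 + 335.565244 = ΔG·(1 − c^4)/(1 − c) = 476 × (1 − 0.62742241)/0.11 ≈ $1,612.2 billion.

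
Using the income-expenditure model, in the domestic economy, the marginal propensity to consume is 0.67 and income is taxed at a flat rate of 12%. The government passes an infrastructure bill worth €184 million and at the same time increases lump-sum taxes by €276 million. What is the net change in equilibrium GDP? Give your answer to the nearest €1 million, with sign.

−€2 million

Expenditure multiplier = 1/(1 − c(1−t)) = 1/(1 − 0.67×0.88) = 1/0.4104 ≈ 2.437.
ΔG contributes k·ΔG = (+€184 million) / 0.4104 ≈ +€448.3 million.
ΔT of +€276 million changes first-round spending by −c·ΔT = −€184.92 million, contributing k·(−c·ΔT) = (−€184.92 million) / 0.4104 ≈ −€450.6 million.
Net ΔY = k(ΔG − c·ΔT) = (−€0.92 million) / 0.4104 ≈ −€2 million.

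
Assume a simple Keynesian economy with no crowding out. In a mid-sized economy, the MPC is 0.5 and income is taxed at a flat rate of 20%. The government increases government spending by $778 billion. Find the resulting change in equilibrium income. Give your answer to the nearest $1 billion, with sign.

+$1,297 billion

Spending multiplier = 1/(1 − c(1−t)) = 1/(1 − 0.5×0.8) = 1/0.6 ≈ 1.667.
ΔY = k × ΔG = (+$778 billion) / 0.6 ≈ +$1,297 billion.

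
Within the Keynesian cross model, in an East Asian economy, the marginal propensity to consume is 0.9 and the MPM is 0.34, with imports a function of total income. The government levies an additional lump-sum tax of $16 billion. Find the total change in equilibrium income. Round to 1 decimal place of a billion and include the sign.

−$32.7 billion

A lump-sum tax change of +$16 billion shifts disposable income by −$16 billion; first-round consumption changes by −c × ΔT = −0.9 × (+$16 billion) = −$14.4 billion.
Expenditure multiplier = 1/(1 − c + m) = 1/(1 − 0.9 + 0.34) = 1/0.44 ≈ 2.273.
The tax multiplier is −c × k ≈ −2.045, so ΔY = k × (−c·ΔT) = (−$14.4 billion) / 0.44 ≈ −$32.7 billion.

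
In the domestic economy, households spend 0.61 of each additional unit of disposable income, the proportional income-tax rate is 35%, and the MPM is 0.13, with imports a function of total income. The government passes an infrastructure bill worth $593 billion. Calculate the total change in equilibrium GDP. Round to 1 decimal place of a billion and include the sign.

Government-spending multiplier = 1/(1 − c(1−t) + m) = 1/(1 − 0.61×0.65 + 0.13) = 1/0.7335 ≈ 1.363.
ΔY = k × ΔG = (+$593 billion) / 0.7335 ≈ +$808.5 billion.

+$808.5 billion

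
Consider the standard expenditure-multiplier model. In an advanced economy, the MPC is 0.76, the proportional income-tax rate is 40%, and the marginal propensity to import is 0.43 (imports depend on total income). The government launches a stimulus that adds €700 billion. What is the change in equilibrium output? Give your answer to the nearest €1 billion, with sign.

Spending multiplier = 1/(1 − c(1−t) + m) = 1/(1 − 0.76×0.6 + 0.43) = 1/0.974 ≈ 1.027.
ΔY = k × ΔG = (+€700 billion) / 0.974 ≈ +€719 billion.

+€719 billion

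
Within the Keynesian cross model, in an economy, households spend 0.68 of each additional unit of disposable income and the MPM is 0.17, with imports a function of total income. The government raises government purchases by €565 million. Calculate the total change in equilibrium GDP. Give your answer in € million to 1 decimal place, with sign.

+€1,153.1 million

Expenditure multiplier = 1/(1 − c + m) = 1/(1 − 0.68 + 0.17) = 1/0.49 ≈ 2.041.
ΔY = k × ΔG = (+€565 million) / 0.49 ≈ +€1,153.1 million.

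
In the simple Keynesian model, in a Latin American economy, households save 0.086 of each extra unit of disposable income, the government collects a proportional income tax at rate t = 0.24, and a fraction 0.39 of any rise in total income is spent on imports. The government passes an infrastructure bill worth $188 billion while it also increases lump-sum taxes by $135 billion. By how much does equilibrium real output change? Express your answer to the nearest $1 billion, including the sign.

MPC = 1 − MPS = 1 − 0.086 = 0.914.
Expenditure multiplier = 1/(1 − c(1−t) + m) = 1/(1 − 0.914×0.76 + 0.39) = 1/0.69536 ≈ 1.438.
ΔG contributes k·ΔG = (+$188 billion) / 0.69536 ≈ +$270.4 billion.
ΔT of +$135 billion changes first-round spending by −c·ΔT = −$123.39 billion, contributing k·(−c·ΔT) = (−$123.39 billion) / 0.69536 ≈ −$177.4 billion.
Net ΔY = k(ΔG − c·ΔT) = (+$64.61 billion) / 0.69536 ≈ +$93 billion.

+$93 billion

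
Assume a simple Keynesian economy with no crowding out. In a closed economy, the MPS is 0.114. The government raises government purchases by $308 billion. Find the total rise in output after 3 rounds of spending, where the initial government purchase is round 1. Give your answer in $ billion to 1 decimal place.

$822.7 billion

MPC = 1 − MPS = 1 − 0.114 = 0.886.
Round 1 adds ΔG = $308 billion; each later round is MPC = 0.886 times the previous.
After 3 rounds: 308 + 272.888 + 241.778768 = ΔG·(1 − c^3)/(1 − c) = 308 × (1 − 0.695506456)/0.114 ≈ $822.7 billion.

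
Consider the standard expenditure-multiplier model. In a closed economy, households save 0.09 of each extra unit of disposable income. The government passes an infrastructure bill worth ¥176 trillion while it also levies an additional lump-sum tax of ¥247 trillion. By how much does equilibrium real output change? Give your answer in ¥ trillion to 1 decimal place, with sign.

−¥541.9 trillion

MPC = 1 − MPS = 1 − 0.09 = 0.91.
Expenditure multiplier = 1/(1 − MPC) = 1/(1 − 0.91) = 1/0.09 ≈ 11.111.
ΔG contributes k·ΔG = (+¥176 trillion) / 0.09 ≈ +¥1,955.6 trillion.
ΔT of +¥247 trillion changes first-round spending by −c·ΔT = −¥224.77 trillion, contributing k·(−c·ΔT) = (−¥224.77 trillion) / 0.09 ≈ −¥2,497.4 trillion.
Net ΔY = k(ΔG − c·ΔT) = (−¥48.77 trillion) / 0.09 ≈ −¥541.9 trillion.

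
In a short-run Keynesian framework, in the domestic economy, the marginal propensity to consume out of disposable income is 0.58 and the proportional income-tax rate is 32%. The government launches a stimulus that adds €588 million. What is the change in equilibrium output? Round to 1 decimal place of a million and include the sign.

Spending multiplier = 1/(1 − c(1−t)) = 1/(1 − 0.58×0.68) = 1/0.6056 ≈ 1.651.
ΔY = k × ΔG = (+€588 million) / 0.6056 ≈ +€970.9 million.

+€970.9 million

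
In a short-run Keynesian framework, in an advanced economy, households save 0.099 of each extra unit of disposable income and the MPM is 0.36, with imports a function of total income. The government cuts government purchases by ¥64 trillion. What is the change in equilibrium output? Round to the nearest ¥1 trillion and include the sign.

−¥139 trillion

MPC = 1 − MPS = 1 − 0.099 = 0.901.
Expenditure multiplier = 1/(1 − c + m) = 1/(1 − 0.901 + 0.36) = 1/0.459 ≈ 2.179.
ΔY = k × ΔG = (−¥64 trillion) / 0.459 ≈ −¥139 trillion.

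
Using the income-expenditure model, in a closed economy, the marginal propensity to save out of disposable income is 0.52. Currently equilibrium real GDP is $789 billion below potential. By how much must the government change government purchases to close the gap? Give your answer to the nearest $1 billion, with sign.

MPC = 1 − MPS = 1 − 0.52 = 0.48.
Spending multiplier = 1/(1 − MPC) = 1/(1 − 0.48) = 1/0.52 ≈ 1.923.
Need ΔY = +$789 billion, so ΔG = ΔY/k = (+$789 billion) × 0.52 ≈ +$410 billion.
The government should increase government purchases by $410 billion.

+$410 billion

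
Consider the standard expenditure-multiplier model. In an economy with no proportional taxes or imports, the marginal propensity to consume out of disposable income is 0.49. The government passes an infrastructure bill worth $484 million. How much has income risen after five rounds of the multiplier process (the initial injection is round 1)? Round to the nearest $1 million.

$922 million

Round 1 adds ΔG = $484 million; each later round is MPC = 0.49 times the previous.
After 5 rounds: 484 + 237.16 + 116.2084 + 56.942116 + 27.90163684 = ΔG·(1 − c^5)/(1 − c) = 484 × (1 − 0.0282475249)/0.51 ≈ $922 million.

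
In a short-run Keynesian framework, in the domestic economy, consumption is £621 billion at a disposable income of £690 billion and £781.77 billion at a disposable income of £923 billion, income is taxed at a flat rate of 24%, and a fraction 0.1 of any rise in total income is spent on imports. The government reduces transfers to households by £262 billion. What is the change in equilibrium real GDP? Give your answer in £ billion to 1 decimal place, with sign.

MPC = ΔC/ΔYd = (781.77 − 621)/(923 − 690) = 160.77/233 = 0.69.
The transfer change shifts disposable income by −£262 billion, so first-round consumption changes by c·ΔTR = 0.69 × (−£262 billion) = −£180.78 billion.
Expenditure multiplier = 1/(1 − c(1−t) + m) = 1/(1 − 0.69×0.76 + 0.1) = 1/0.5756 ≈ 1.737.
The transfer multiplier is c × k ≈ 1.199, so ΔY = k × (c·ΔTR) = (−£180.78 billion) / 0.5756 ≈ −£314.1 billion.

−£314.1 billion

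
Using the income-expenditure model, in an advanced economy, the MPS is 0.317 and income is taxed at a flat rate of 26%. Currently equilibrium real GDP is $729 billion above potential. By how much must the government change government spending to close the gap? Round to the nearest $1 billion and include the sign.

−$361 billion

MPC = 1 − MPS = 1 − 0.317 = 0.683.
Spending multiplier = 1/(1 − c(1−t)) = 1/(1 − 0.683×0.74) = 1/0.49458 ≈ 2.022.
Need ΔY = −$729 billion, so ΔG = ΔY/k = (−$729 billion) × 0.49458 ≈ −$361 billion.
The government should cut government spending by $361 billion.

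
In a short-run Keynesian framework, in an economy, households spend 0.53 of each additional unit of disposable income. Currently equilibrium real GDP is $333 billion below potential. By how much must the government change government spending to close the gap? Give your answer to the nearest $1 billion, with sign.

Spending multiplier = 1/(1 − MPC) = 1/(1 − 0.53) = 1/0.47 ≈ 2.128.
Need ΔY = +$333 billion, so ΔG = ΔY/k = (+$333 billion) × 0.47 ≈ +$157 billion.
The government should increase government spending by $157 billion.

+$157 billion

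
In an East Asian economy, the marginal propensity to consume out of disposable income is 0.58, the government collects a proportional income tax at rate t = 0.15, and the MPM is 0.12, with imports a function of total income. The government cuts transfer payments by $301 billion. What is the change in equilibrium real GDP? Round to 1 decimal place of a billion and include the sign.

The transfer change shifts disposable income by −$301 billion, so first-round consumption changes by c·ΔTR = 0.58 × (−$301 billion) = −$174.58 billion.
Expenditure multiplier = 1/(1 − c(1−t) + m) = 1/(1 − 0.58×0.85 + 0.12) = 1/0.627 ≈ 1.595.
The transfer multiplier is c × k ≈ 0.925, so ΔY = k × (c·ΔTR) = (−$174.58 billion) / 0.627 ≈ −$278.4 billion.

−$278.4 billion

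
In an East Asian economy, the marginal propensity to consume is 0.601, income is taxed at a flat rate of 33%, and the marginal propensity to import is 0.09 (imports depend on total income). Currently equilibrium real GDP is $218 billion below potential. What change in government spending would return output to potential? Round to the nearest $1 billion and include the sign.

Spending multiplier = 1/(1 − c(1−t) + m) = 1/(1 − 0.601×0.67 + 0.09) = 1/0.68733 ≈ 1.455.
Need ΔY = +$218 billion, so ΔG = ΔY/k = (+$218 billion) × 0.68733 ≈ +$150 billion.
The government should increase government spending by $150 billion.

+$150 billion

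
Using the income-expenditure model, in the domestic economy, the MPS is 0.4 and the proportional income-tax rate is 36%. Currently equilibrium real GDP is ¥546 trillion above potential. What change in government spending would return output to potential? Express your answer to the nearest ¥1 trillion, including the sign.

MPC = 1 − MPS = 1 − 0.4 = 0.6.
Spending multiplier = 1/(1 − c(1−t)) = 1/(1 − 0.6×0.64) = 1/0.616 ≈ 1.623.
Need ΔY = −¥546 trillion, so ΔG = ΔY/k = (−¥546 trillion) × 0.616 ≈ −¥336 trillion.
The government should cut government spending by ¥336 trillion.

−¥336 trillion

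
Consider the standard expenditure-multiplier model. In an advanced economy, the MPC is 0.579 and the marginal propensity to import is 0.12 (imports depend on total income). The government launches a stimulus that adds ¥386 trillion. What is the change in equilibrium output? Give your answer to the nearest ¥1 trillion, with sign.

Spending multiplier = 1/(1 − c + m) = 1/(1 − 0.579 + 0.12) = 1/0.541 ≈ 1.848.
ΔY = k × ΔG = (+¥386 trillion) / 0.541 ≈ +¥713 trillion.

+¥713 trillion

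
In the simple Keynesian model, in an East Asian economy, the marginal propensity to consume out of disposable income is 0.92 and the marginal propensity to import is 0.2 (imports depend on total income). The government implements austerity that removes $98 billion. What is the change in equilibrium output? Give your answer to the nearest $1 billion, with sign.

−$350 billion

Government-spending multiplier = 1/(1 − c + m) = 1/(1 − 0.92 + 0.2) = 1/0.28 ≈ 3.571.
ΔY = k × ΔG = (−$98 billion) / 0.28 = −$350 billion.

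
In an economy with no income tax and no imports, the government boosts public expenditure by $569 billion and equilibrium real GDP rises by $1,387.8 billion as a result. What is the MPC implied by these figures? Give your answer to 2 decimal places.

Implied spending multiplier k = ΔY/ΔG = 1,387.8/569 ≈ 2.439.
Since k = 1/(1 − MPC), MPC = 1 − 1/k = 1 − ΔG/ΔY = 1 − 569/1,387.8 ≈ 0.59.

0.59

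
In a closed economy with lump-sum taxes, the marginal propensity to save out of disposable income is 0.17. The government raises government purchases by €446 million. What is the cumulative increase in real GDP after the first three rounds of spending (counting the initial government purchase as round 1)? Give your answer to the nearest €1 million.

€1,123 million

MPC = 1 − MPS = 1 − 0.17 = 0.83.
Round 1 adds ΔG = €446 million; each later round is MPC = 0.83 times the previous.
After 3 rounds: 446 + 370.18 + 307.2494 = ΔG·(1 − c^3)/(1 − c) = 446 × (1 − 0.571787)/0.17 ≈ €1,123 million.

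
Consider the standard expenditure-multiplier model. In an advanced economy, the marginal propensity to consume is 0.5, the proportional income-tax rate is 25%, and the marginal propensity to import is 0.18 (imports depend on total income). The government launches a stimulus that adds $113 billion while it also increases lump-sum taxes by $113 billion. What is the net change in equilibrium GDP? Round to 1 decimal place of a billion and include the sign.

Expenditure multiplier = 1/(1 − c(1−t) + m) = 1/(1 − 0.5×0.75 + 0.18) = 1/0.805 ≈ 1.242.
ΔG contributes k·ΔG = (+$113 billion) / 0.805 ≈ +$140.4 billion.
ΔT of +$113 billion changes first-round spending by −c·ΔT = −$56.5 billion, contributing k·(−c·ΔT) = (−$56.5 billion) / 0.805 ≈ −$70.2 billion.
Net ΔY = k(ΔG − c·ΔT) = (+$56.5 billion) / 0.805 ≈ +$70.2 billion.

+$70.2 billion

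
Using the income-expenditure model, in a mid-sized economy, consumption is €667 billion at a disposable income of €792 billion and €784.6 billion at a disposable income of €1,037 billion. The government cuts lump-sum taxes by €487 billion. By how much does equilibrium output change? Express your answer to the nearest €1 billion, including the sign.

MPC = ΔC/ΔYd = (784.6 − 667)/(1,037 − 792) = 117.6/245 = 0.48.
A lump-sum tax change of −€487 billion shifts disposable income by +€487 billion; first-round consumption changes by −c × ΔT = −0.48 × (−€487 billion) = +€233.76 billion.
Expenditure multiplier = 1/(1 − MPC) = 1/(1 − 0.48) = 1/0.52 ≈ 1.923.
The tax multiplier is −c × k ≈ −0.923, so ΔY = k × (−c·ΔT) = (+€233.76 billion) / 0.52 ≈ +€450 billion.

+€450 billion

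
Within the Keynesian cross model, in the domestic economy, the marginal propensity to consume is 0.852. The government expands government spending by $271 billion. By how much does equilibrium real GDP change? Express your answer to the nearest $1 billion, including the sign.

Government-spending multiplier = 1/(1 − MPC) = 1/(1 − 0.852) = 1/0.148 ≈ 6.757.
ΔY = k × ΔG = (+$271 billion) / 0.148 ≈ +$1,831 billion.

+$1,831 billion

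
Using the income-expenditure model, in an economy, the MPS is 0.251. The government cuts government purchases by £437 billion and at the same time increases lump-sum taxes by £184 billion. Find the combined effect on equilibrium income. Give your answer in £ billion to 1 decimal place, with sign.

−£2,290.1 billion

MPC = 1 − MPS = 1 − 0.251 = 0.749.
Expenditure multiplier = 1/(1 − MPC) = 1/(1 − 0.749) = 1/0.251 ≈ 3.984.
ΔG contributes k·ΔG = (−£437 billion) / 0.251 ≈ −£1,741 billion.
ΔT of +£184 billion changes first-round spending by −c·ΔT = −£137.816 billion, contributing k·(−c·ΔT) = (−£137.816 billion) / 0.251 ≈ −£549.1 billion.
Net ΔY = k(ΔG − c·ΔT) = (−£574.816 billion) / 0.251 ≈ −£2,290.1 billion.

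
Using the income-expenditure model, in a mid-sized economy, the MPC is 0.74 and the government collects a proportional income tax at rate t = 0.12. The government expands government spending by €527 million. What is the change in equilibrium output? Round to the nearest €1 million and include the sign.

Government-spending multiplier = 1/(1 − c(1−t)) = 1/(1 − 0.74×0.88) = 1/0.3488 ≈ 2.867.
ΔY = k × ΔG = (+€527 million) / 0.3488 ≈ +€1,511 million.

+€1,511 million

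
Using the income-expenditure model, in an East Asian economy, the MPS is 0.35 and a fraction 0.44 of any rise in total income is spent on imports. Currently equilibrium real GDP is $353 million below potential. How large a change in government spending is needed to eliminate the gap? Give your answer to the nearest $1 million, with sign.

+$279 million

MPC = 1 − MPS = 1 − 0.35 = 0.65.
Spending multiplier = 1/(1 − c + m) = 1/(1 − 0.65 + 0.44) = 1/0.79 ≈ 1.266.
Need ΔY = +$353 million, so ΔG = ΔY/k = (+$353 million) × 0.79 ≈ +$279 million.
The government should increase government spending by $279 million.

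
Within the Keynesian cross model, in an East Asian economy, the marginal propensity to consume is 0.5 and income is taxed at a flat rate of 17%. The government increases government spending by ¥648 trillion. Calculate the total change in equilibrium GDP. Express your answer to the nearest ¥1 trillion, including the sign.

Government-spending multiplier = 1/(1 − c(1−t)) = 1/(1 − 0.5×0.83) = 1/0.585 ≈ 1.709.
ΔY = k × ΔG = (+¥648 trillion) / 0.585 ≈ +¥1,108 trillion.

+¥1,108 trillion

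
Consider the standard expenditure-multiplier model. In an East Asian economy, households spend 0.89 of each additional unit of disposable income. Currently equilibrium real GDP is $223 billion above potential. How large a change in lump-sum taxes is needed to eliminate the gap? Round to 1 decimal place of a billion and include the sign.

Spending multiplier = 1/(1 − MPC) = 1/(1 − 0.89) = 1/0.11 ≈ 9.091.
Tax multiplier = −c·k = −0.89/0.11 ≈ −8.091. Need ΔY = −$223 billion, so ΔT = ΔY/(−c·k) = −(−$223 billion) × 0.11 / 0.89 ≈ +$27.6 billion.
The government should raise lump-sum taxes by $27.6 billion.

+$27.6 billion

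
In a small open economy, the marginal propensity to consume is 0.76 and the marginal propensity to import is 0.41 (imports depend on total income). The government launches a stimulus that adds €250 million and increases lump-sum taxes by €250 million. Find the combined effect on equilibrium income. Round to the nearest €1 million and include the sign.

+€92 million

Expenditure multiplier = 1/(1 − c + m) = 1/(1 − 0.76 + 0.41) = 1/0.65 ≈ 1.538.
ΔG contributes k·ΔG = (+€250 million) / 0.65 ≈ +€384.6 million.
ΔT of +€250 million changes first-round spending by −c·ΔT = −€190 million, contributing k·(−c·ΔT) = (−€190 million) / 0.65 ≈ −€292.3 million.
Net ΔY = k(ΔG − c·ΔT) = (+€60 million) / 0.65 ≈ +€92 million.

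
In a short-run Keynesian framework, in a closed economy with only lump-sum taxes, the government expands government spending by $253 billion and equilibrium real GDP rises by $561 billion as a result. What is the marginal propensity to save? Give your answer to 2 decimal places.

0.45

Implied spending multiplier k = ΔY/ΔG = 561/253 ≈ 2.2174.
Since k = 1/(1 − MPC), MPC = 1 − 1/k = 1 − ΔG/ΔY = 1 − 253/561 ≈ 0.55.
MPS = 1 − MPC = 0.45.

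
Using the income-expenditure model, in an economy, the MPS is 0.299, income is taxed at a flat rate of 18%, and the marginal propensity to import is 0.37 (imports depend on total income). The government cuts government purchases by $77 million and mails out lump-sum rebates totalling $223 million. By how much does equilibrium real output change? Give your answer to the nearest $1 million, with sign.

MPC = 1 − MPS = 1 − 0.299 = 0.701.
Expenditure multiplier = 1/(1 − c(1−t) + m) = 1/(1 − 0.701×0.82 + 0.37) = 1/0.79518 ≈ 1.258.
ΔG contributes k·ΔG = (−$77 million) / 0.79518 ≈ −$96.8 million.
ΔT of −$223 million changes first-round spending by −c·ΔT = +$156.323 million, contributing k·(−c·ΔT) = (+$156.323 million) / 0.79518 ≈ +$196.6 million.
Net ΔY = k(ΔG − c·ΔT) = (+$79.323 million) / 0.79518 ≈ +$100 million.

+$100 million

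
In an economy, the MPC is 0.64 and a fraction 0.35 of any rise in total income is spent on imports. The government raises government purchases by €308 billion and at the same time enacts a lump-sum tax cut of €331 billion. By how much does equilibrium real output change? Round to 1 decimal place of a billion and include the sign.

+€732.2 billion

Expenditure multiplier = 1/(1 − c + m) = 1/(1 − 0.64 + 0.35) = 1/0.71 ≈ 1.408.
ΔG contributes k·ΔG = (+€308 billion) / 0.71 ≈ +€433.8 billion.
ΔT of −€331 billion changes first-round spending by −c·ΔT = +€211.84 billion, contributing k·(−c·ΔT) = (+€211.84 billion) / 0.71 ≈ +€298.4 billion.
Net ΔY = k(ΔG − c·ΔT) = (+€519.84 billion) / 0.71 ≈ +€732.2 billion.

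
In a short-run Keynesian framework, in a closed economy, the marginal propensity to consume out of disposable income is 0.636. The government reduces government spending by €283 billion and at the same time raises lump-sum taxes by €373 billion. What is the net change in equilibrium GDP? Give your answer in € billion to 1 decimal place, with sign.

−€1,429.2 billion

Expenditure multiplier = 1/(1 − MPC) = 1/(1 − 0.636) = 1/0.364 ≈ 2.747.
ΔG contributes k·ΔG = (−€283 billion) / 0.364 ≈ −€777.5 billion.
ΔT of +€373 billion changes first-round spending by −c·ΔT = −€237.228 billion, contributing k·(−c·ΔT) = (−€237.228 billion) / 0.364 ≈ −€651.7 billion.
Net ΔY = k(ΔG − c·ΔT) = (−€520.228 billion) / 0.364 ≈ −€1,429.2 billion.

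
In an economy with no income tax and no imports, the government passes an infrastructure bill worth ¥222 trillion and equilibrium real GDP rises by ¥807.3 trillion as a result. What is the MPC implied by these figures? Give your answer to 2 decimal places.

Implied spending multiplier k = ΔY/ΔG = 807.3/222 ≈ 3.6365.
Since k = 1/(1 − MPC), MPC = 1 − 1/k = 1 − ΔG/ΔY = 1 − 222/807.3 ≈ 0.73.

0.73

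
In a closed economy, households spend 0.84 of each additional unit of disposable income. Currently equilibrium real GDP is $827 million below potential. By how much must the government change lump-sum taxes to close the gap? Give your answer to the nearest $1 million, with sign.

Spending multiplier = 1/(1 − MPC) = 1/(1 − 0.84) = 1/0.16 = 6.25.
Tax multiplier = −c·k = −0.84/0.16 = −5.25. Need ΔY = +$827 million, so ΔT = ΔY/(−c·k) = −(+$827 million) × 0.16 / 0.84 ≈ −$158 million.
The government should cut lump-sum taxes by $158 million.

−$158 million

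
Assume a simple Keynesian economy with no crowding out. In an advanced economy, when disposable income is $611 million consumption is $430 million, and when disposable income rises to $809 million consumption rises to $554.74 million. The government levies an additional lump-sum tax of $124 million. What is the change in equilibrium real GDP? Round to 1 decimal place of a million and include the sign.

−$211.1 million

MPC = ΔC/ΔYd = (554.74 − 430)/(809 − 611) = 124.74/198 = 0.63.
A lump-sum tax change of +$124 million shifts disposable income by −$124 million; first-round consumption changes by −c × ΔT = −0.63 × (+$124 million) = −$78.12 million.
Expenditure multiplier = 1/(1 − MPC) = 1/(1 − 0.63) = 1/0.37 ≈ 2.703.
The tax multiplier is −c × k ≈ −1.703, so ΔY = k × (−c·ΔT) = (−$78.12 million) / 0.37 ≈ −$211.1 million.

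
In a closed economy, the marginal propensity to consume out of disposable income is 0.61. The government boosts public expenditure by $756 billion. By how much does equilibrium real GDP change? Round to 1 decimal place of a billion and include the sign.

Spending multiplier = 1/(1 − MPC) = 1/(1 − 0.61) = 1/0.39 ≈ 2.564.
ΔY = k × ΔG = (+$756 billion) / 0.39 ≈ +$1,938.5 billion.

+$1,938.5 billion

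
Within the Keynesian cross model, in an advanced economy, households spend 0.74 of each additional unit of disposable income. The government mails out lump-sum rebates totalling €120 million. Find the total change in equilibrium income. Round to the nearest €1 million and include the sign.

A lump-sum tax change of −€120 million shifts disposable income by +€120 million; first-round consumption changes by −c × ΔT = −0.74 × (−€120 million) = +€88.8 million.
Expenditure multiplier = 1/(1 − MPC) = 1/(1 − 0.74) = 1/0.26 ≈ 3.846.
The tax multiplier is −c × k ≈ −2.846, so ΔY = k × (−c·ΔT) = (+€88.8 million) / 0.26 ≈ +€342 million.

+€342 million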